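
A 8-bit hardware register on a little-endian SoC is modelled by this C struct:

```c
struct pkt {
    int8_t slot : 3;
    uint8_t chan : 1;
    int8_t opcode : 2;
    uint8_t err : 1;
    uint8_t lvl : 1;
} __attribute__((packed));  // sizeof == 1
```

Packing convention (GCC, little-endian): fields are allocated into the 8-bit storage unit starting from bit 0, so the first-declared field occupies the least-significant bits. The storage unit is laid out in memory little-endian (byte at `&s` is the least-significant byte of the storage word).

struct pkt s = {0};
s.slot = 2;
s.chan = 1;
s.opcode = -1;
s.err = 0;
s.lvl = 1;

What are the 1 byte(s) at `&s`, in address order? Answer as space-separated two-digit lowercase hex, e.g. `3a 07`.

ba

slot (3b) val=2 bits=0x2 at bit 0: 0x02
chan (1b) val=1 bits=0x1 at bit 3: 0x0a
opcode (2b) val=-1 bits=0x3 at bit 4: 0x3a
err (1b) val=0 bits=0x0 at bit 6: 0x3a
lvl (1b) val=1 bits=0x1 at bit 7: 0xba
word = 0xba → little-endian bytes:
  [0]=0xba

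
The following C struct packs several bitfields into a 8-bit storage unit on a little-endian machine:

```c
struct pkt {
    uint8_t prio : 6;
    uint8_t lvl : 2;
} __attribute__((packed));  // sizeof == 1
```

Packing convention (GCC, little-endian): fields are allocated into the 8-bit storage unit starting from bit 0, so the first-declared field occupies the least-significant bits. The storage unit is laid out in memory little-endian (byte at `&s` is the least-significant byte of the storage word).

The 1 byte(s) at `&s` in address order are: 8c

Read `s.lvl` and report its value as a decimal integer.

[0]=0x8c (little-endian) → word 0x8c
prio:6 @ bit 0 → (0x8c>>0)&0x3f = 0xc
lvl:2 @ bit 6 → (0x8c>>6)&0x3 = 0x2  ←

2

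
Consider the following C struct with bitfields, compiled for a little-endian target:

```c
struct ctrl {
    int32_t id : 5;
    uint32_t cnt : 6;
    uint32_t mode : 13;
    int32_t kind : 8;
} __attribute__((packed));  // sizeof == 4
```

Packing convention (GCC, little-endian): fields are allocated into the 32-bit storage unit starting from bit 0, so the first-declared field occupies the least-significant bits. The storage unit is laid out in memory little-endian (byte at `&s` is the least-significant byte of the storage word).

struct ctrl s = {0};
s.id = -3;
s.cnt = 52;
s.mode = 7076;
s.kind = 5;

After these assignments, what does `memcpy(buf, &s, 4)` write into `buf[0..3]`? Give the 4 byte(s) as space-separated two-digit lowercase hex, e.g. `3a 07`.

9d 26 dd 05

id:5 = -3 → 0x1d << 0 → word 0x0000001d
cnt:6 = 52 → 0x34 << 5 → word 0x0000069d
mode:13 = 7076 → 0x1ba4 << 11 → word 0x00dd269d
kind:8 = 5 → 0x5 << 24 → word 0x05dd269d
word = 0x05dd269d → little-endian bytes:
  [0]=0x9d  [1]=0x26  [2]=0xdd  [3]=0x05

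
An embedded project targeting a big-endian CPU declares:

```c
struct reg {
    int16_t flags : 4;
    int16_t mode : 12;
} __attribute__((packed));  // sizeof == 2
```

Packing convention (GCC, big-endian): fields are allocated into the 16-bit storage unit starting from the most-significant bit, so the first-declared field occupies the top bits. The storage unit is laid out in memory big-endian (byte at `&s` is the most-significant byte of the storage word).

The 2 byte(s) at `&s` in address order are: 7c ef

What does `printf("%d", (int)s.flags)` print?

[0]=0x7c [1]=0xef (big-endian) → word 0x7cef
flags [12+:4] = (word>>12) & 0xf = 7  ←
mode [0+:12] = (word>>0) & 0xfff = 3311
flags signed 4b, MSB=0: value = 7

7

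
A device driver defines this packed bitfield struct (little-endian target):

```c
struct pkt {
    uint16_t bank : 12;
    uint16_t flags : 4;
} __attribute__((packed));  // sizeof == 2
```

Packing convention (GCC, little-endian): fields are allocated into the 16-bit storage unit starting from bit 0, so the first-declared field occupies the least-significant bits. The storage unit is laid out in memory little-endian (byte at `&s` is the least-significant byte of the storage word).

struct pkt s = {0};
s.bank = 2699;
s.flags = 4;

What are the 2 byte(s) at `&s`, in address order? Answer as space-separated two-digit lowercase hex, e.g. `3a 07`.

[0+:12] bank=2699 & 0xfff = 0xa8b; word=0x0a8b
[12+:4] flags=4 & 0xf = 0x4; word=0x4a8b
word = 0x4a8b → little-endian bytes:
  [0]=0x8b  [1]=0x4a

8b 4a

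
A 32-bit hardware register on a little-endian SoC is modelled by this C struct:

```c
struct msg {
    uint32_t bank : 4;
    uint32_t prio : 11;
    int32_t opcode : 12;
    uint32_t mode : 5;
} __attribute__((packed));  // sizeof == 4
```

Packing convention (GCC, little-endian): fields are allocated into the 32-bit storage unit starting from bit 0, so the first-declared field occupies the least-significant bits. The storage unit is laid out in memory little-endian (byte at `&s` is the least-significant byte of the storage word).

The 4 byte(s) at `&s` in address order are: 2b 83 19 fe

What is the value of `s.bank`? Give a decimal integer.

11

[0]=0x2b [1]=0x83 [2]=0x19 [3]=0xfe (little-endian) → word 0xfe19832b
bank:4 @ bit 0 → (0xfe19832b>>0)&0xf = 0xb  ←
prio:11 @ bit 4 → (0xfe19832b>>4)&0x7ff = 0x32
opcode:12 @ bit 15 → (0xfe19832b>>15)&0xfff = 0xc33
mode:5 @ bit 27 → (0xfe19832b>>27)&0x1f = 0x1f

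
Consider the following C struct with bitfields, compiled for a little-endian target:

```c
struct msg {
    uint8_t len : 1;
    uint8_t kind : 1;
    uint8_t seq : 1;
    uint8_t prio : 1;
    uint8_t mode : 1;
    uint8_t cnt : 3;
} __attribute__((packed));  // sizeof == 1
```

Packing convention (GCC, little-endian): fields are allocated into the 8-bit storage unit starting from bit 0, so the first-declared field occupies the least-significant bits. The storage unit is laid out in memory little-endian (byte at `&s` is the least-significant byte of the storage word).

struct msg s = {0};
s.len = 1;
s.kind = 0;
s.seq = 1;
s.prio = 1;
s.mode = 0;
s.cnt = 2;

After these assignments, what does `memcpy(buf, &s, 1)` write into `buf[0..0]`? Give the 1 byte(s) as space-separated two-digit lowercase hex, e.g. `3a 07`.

len (1b) val=1 bits=0x1 at bit 0: 0x01
kind (1b) val=0 bits=0x0 at bit 1: 0x01
seq (1b) val=1 bits=0x1 at bit 2: 0x05
prio (1b) val=1 bits=0x1 at bit 3: 0x0d
mode (1b) val=0 bits=0x0 at bit 4: 0x0d
cnt (3b) val=2 bits=0x2 at bit 5: 0x4d
word = 0x4d → little-endian bytes:
  [0]=0x4d

4d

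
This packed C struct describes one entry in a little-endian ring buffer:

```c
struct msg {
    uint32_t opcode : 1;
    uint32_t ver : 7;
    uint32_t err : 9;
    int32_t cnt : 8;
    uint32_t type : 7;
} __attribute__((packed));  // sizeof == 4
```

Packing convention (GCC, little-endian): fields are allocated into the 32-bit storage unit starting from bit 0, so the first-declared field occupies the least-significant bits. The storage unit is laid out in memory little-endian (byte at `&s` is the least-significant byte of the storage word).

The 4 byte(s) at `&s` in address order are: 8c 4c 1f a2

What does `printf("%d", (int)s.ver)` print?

[0]=0x8c [1]=0x4c [2]=0x1f [3]=0xa2 (little-endian) → word 0xa21f4c8c
opcode:1 @ bit 0 → (0xa21f4c8c>>0)&0x1 = 0x0
ver:7 @ bit 1 → (0xa21f4c8c>>1)&0x7f = 0x46  ←
err:9 @ bit 8 → (0xa21f4c8c>>8)&0x1ff = 0x14c
cnt:8 @ bit 17 → (0xa21f4c8c>>17)&0xff = 0xf
type:7 @ bit 25 → (0xa21f4c8c>>25)&0x7f = 0x51

70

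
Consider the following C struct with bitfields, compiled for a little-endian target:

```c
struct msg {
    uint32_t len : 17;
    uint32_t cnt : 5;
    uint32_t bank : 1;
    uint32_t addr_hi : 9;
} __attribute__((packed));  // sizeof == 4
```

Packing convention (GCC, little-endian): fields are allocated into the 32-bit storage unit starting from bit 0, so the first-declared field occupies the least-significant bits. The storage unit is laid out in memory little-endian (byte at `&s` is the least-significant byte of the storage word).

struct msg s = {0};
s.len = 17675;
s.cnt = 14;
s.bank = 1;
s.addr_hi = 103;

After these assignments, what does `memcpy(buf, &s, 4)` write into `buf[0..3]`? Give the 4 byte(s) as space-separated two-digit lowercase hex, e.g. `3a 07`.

[0+:17] len=17675 & 0x1ffff = 0x450b; word=0x0000450b
[17+:5] cnt=14 & 0x1f = 0xe; word=0x001c450b
[22+:1] bank=1 & 0x1 = 0x1; word=0x005c450b
[23+:9] addr_hi=103 & 0x1ff = 0x67; word=0x33dc450b
word = 0x33dc450b → little-endian bytes:
  [0]=0x0b  [1]=0x45  [2]=0xdc  [3]=0x33

0b 45 dc 33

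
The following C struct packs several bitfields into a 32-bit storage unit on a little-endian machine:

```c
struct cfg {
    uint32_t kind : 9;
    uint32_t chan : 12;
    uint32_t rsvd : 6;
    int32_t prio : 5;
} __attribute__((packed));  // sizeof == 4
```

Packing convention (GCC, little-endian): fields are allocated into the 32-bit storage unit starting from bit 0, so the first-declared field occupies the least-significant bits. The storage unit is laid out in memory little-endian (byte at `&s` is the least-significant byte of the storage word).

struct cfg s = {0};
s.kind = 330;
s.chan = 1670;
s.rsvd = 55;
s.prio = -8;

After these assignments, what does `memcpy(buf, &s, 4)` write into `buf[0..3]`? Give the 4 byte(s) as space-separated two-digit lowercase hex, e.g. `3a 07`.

4a 0d ed c6

kind:9 = 330 → 0x14a << 0 → word 0x0000014a
chan:12 = 1670 → 0x686 << 9 → word 0x000d0d4a
rsvd:6 = 55 → 0x37 << 21 → word 0x06ed0d4a
prio:5 = -8 → 0x18 << 27 → word 0xc6ed0d4a
word = 0xc6ed0d4a → little-endian bytes:
  [0]=0x4a  [1]=0x0d  [2]=0xed  [3]=0xc6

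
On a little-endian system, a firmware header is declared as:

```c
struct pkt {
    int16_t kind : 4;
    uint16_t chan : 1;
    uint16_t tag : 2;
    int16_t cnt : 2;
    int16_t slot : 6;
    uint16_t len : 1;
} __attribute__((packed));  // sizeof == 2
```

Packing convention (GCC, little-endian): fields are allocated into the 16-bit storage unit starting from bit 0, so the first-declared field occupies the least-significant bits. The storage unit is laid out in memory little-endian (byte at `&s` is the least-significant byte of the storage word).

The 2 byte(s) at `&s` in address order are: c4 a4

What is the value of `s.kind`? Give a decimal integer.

[0]=0xc4 [1]=0xa4 (little-endian) → word 0xa4c4
kind [0+:4] = (word>>0) & 0xf = 4  ←
chan [4+:1] = (word>>4) & 0x1 = 0
tag [5+:2] = (word>>5) & 0x3 = 2
cnt [7+:2] = (word>>7) & 0x3 = 1
slot [9+:6] = (word>>9) & 0x3f = 18
len [15+:1] = (word>>15) & 0x1 = 1
kind signed 4b, MSB=0: value = 4

4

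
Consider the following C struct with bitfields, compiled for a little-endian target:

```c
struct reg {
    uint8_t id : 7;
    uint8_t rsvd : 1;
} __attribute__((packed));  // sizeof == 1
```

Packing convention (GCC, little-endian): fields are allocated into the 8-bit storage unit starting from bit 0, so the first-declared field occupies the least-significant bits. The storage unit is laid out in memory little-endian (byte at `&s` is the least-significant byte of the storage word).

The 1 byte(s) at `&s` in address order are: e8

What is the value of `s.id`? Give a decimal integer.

[0]=0xe8 (little-endian) → word 0xe8
id [0+:7] = (word>>0) & 0x7f = 104  ←
rsvd [7+:1] = (word>>7) & 0x1 = 1

104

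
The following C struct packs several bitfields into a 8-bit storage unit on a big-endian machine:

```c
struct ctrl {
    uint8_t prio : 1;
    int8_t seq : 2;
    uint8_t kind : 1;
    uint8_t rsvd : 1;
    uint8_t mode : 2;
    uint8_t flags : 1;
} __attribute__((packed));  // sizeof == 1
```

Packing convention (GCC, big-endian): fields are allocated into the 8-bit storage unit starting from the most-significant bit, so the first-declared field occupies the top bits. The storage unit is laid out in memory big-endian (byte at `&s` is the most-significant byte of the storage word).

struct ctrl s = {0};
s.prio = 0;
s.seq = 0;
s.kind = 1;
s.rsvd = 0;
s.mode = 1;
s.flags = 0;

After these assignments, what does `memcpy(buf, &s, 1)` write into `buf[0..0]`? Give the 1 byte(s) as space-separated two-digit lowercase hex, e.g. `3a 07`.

prio:1 = 0 → 0x0 << 7 → word 0x00
seq:2 = 0 → 0x0 << 5 → word 0x00
kind:1 = 1 → 0x1 << 4 → word 0x10
rsvd:1 = 0 → 0x0 << 3 → word 0x10
mode:2 = 1 → 0x1 << 1 → word 0x12
flags:1 = 0 → 0x0 << 0 → word 0x12
word = 0x12 → big-endian bytes:
  [0]=0x12

12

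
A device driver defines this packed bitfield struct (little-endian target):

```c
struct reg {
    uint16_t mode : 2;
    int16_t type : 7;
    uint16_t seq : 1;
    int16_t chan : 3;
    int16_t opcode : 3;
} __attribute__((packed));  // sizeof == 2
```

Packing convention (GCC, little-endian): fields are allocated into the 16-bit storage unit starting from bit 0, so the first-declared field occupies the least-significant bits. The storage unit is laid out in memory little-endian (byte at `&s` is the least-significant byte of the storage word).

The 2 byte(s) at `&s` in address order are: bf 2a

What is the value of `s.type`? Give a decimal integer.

[0]=0xbf [1]=0x2a (little-endian) → word 0x2abf
mode:2 @ bit 0 → (0x2abf>>0)&0x3 = 0x3
type:7 @ bit 2 → (0x2abf>>2)&0x7f = 0x2f  ←
seq:1 @ bit 9 → (0x2abf>>9)&0x1 = 0x1
chan:3 @ bit 10 → (0x2abf>>10)&0x7 = 0x2
opcode:3 @ bit 13 → (0x2abf>>13)&0x7 = 0x1
type signed 7b, MSB=0: value = 47

47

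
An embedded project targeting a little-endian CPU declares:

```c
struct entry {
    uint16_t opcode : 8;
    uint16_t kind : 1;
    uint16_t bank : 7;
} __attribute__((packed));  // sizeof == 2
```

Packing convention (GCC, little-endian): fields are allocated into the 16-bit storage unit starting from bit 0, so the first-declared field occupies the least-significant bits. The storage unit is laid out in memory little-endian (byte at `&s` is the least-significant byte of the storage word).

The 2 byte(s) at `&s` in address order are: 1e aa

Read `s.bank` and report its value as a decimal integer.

[0]=0x1e [1]=0xaa (little-endian) → word 0xaa1e
opcode [0+:8] = (word>>0) & 0xff = 30
kind [8+:1] = (word>>8) & 0x1 = 0
bank [9+:7] = (word>>9) & 0x7f = 85  ←

85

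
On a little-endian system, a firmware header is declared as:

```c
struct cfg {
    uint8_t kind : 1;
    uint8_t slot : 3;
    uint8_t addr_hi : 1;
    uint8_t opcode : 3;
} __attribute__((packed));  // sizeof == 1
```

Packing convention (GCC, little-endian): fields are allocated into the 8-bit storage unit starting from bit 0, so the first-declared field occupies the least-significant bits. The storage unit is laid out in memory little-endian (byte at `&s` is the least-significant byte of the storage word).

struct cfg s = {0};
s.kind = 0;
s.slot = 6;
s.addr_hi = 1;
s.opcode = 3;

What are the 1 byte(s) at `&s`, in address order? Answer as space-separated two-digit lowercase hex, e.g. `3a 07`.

kind:1 = 0 → 0x0 << 0 → word 0x00
slot:3 = 6 → 0x6 << 1 → word 0x0c
addr_hi:1 = 1 → 0x1 << 4 → word 0x1c
opcode:3 = 3 → 0x3 << 5 → word 0x7c
word = 0x7c → little-endian bytes:
  [0]=0x7c

7c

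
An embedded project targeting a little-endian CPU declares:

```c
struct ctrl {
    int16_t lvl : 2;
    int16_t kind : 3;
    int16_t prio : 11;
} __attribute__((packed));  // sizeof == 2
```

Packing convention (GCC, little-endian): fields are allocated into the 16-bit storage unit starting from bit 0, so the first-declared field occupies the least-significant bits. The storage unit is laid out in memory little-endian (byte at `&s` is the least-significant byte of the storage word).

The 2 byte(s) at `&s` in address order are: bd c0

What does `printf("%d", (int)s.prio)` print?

-507

[0]=0xbd [1]=0xc0 (little-endian) → word 0xc0bd
lvl:2 @ bit 0 → (0xc0bd>>0)&0x3 = 0x1
kind:3 @ bit 2 → (0xc0bd>>2)&0x7 = 0x7
prio:11 @ bit 5 → (0xc0bd>>5)&0x7ff = 0x605  ←
prio signed 11b, MSB=1: 1541 - 2048 = -507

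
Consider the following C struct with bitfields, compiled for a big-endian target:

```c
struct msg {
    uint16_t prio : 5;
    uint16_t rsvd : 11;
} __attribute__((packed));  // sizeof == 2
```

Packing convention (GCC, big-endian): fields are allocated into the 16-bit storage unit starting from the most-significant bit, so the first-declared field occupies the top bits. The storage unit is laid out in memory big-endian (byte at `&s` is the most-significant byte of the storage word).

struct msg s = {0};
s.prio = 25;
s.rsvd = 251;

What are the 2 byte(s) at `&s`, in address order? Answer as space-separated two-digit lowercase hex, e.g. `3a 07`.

prio (5b) val=25 bits=0x19 at bit 11: 0xc800
rsvd (11b) val=251 bits=0xfb at bit 0: 0xc8fb
word = 0xc8fb → big-endian bytes:
  [0]=0xc8  [1]=0xfb

c8 fb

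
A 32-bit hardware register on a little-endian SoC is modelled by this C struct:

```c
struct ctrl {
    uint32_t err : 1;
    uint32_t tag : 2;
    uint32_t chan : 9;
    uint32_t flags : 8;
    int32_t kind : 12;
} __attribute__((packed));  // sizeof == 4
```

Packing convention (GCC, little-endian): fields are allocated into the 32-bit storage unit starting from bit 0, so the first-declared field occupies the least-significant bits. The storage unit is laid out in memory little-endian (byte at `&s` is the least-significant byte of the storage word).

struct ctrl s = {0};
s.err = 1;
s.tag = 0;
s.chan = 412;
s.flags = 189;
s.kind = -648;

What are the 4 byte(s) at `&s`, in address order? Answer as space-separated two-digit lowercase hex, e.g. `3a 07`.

e1 dc 8b d7

err (1b) val=1 bits=0x1 at bit 0: 0x00000001
tag (2b) val=0 bits=0x0 at bit 1: 0x00000001
chan (9b) val=412 bits=0x19c at bit 3: 0x00000ce1
flags (8b) val=189 bits=0xbd at bit 12: 0x000bdce1
kind (12b) val=-648 bits=0xd78 at bit 20: 0xd78bdce1
word = 0xd78bdce1 → little-endian bytes:
  [0]=0xe1  [1]=0xdc  [2]=0x8b  [3]=0xd7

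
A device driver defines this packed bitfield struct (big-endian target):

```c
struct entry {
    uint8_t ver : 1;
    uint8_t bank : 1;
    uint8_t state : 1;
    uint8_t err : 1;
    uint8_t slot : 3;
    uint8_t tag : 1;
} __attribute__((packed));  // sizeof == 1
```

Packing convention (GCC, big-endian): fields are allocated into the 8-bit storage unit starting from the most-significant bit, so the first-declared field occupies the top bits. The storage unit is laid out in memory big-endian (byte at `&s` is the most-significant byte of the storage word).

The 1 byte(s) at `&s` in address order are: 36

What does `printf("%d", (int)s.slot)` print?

3

[0]=0x36 (big-endian) → word 0x36
ver [7+:1] = (word>>7) & 0x1 = 0
bank [6+:1] = (word>>6) & 0x1 = 0
state [5+:1] = (word>>5) & 0x1 = 1
err [4+:1] = (word>>4) & 0x1 = 1
slot [1+:3] = (word>>1) & 0x7 = 3  ←
tag [0+:1] = (word>>0) & 0x1 = 0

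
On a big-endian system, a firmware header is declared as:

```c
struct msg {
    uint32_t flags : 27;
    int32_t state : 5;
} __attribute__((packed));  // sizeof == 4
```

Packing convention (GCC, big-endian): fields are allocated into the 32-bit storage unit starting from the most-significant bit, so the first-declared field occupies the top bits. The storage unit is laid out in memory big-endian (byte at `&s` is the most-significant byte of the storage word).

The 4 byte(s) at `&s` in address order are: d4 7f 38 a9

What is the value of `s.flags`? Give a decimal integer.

[0]=0xd4 [1]=0x7f [2]=0x38 [3]=0xa9 (big-endian) → word 0xd47f38a9
flags [5+:27] = (word>>5) & 0x7ffffff = 111409605  ←
state [0+:5] = (word>>0) & 0x1f = 9

111409605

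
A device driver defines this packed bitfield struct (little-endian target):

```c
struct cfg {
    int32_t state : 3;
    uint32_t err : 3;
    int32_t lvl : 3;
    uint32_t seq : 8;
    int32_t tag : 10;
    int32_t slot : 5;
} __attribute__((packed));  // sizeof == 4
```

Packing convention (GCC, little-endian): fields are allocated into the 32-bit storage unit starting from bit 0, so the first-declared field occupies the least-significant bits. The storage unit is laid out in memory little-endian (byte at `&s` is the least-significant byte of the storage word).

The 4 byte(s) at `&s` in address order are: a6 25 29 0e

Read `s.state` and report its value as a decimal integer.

[0]=0xa6 [1]=0x25 [2]=0x29 [3]=0x0e (little-endian) → word 0x0e2925a6
state [0+:3] = (word>>0) & 0x7 = 6  ←
err [3+:3] = (word>>3) & 0x7 = 4
lvl [6+:3] = (word>>6) & 0x7 = 6
seq [9+:8] = (word>>9) & 0xff = 146
tag [17+:10] = (word>>17) & 0x3ff = 788
slot [27+:5] = (word>>27) & 0x1f = 1
state signed 3b, MSB=1: 6 - 8 = -2

-2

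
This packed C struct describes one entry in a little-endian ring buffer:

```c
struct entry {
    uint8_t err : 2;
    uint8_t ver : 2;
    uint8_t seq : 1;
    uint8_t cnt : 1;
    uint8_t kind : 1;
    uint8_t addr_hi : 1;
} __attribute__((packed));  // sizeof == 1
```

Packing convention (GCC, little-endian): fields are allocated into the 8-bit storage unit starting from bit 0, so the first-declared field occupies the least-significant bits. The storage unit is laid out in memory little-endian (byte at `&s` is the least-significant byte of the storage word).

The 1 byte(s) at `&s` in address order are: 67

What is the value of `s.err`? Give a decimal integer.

[0]=0x67 (little-endian) → word 0x67
err:2 @ bit 0 → (0x67>>0)&0x3 = 0x3  ←
ver:2 @ bit 2 → (0x67>>2)&0x3 = 0x1
seq:1 @ bit 4 → (0x67>>4)&0x1 = 0x0
cnt:1 @ bit 5 → (0x67>>5)&0x1 = 0x1
kind:1 @ bit 6 → (0x67>>6)&0x1 = 0x1
addr_hi:1 @ bit 7 → (0x67>>7)&0x1 = 0x0

3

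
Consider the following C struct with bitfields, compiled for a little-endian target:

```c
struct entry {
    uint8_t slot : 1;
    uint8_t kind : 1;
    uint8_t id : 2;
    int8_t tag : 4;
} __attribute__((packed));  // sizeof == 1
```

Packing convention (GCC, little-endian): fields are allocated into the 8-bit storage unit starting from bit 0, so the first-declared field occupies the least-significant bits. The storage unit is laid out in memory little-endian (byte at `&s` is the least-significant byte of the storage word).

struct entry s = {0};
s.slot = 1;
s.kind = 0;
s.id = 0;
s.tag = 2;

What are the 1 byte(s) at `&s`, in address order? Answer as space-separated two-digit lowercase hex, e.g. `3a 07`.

21

slot:1 = 1 → 0x1 << 0 → word 0x01
kind:1 = 0 → 0x0 << 1 → word 0x01
id:2 = 0 → 0x0 << 2 → word 0x01
tag:4 = 2 → 0x2 << 4 → word 0x21
word = 0x21 → little-endian bytes:
  [0]=0x21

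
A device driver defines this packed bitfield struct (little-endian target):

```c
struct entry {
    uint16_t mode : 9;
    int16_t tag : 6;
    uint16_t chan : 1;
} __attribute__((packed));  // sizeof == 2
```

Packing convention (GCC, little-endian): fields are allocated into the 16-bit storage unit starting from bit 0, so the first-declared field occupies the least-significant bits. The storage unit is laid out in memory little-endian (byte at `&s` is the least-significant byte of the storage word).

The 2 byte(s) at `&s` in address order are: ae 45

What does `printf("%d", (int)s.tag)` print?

-30

[0]=0xae [1]=0x45 (little-endian) → word 0x45ae
mode:9 @ bit 0 → (0x45ae>>0)&0x1ff = 0x1ae
tag:6 @ bit 9 → (0x45ae>>9)&0x3f = 0x22  ←
chan:1 @ bit 15 → (0x45ae>>15)&0x1 = 0x0
tag signed 6b, MSB=1: 34 - 64 = -30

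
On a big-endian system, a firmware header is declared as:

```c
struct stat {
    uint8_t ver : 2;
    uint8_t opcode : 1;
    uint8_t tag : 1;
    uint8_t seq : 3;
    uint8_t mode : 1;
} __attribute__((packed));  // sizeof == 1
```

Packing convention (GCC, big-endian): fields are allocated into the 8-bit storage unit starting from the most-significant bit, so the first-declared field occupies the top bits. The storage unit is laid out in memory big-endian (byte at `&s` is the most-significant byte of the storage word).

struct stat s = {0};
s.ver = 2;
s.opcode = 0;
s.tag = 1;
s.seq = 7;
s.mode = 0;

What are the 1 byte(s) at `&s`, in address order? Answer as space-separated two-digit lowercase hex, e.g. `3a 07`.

ver:2 = 2 → 0x2 << 6 → word 0x80
opcode:1 = 0 → 0x0 << 5 → word 0x80
tag:1 = 1 → 0x1 << 4 → word 0x90
seq:3 = 7 → 0x7 << 1 → word 0x9e
mode:1 = 0 → 0x0 << 0 → word 0x9e
word = 0x9e → big-endian bytes:
  [0]=0x9e

9e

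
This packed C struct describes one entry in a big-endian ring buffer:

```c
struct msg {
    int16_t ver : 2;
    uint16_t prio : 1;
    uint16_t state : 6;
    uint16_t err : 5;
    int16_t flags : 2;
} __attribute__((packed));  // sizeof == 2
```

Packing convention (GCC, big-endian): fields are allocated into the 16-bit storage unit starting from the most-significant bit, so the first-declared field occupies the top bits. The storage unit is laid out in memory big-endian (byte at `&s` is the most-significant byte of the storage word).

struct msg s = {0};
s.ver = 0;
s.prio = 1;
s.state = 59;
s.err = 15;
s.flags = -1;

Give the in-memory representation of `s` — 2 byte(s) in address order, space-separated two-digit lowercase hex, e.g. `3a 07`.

3d bf

[14+:2] ver=0 & 0x3 = 0x0; word=0x0000
[13+:1] prio=1 & 0x1 = 0x1; word=0x2000
[7+:6] state=59 & 0x3f = 0x3b; word=0x3d80
[2+:5] err=15 & 0x1f = 0xf; word=0x3dbc
[0+:2] flags=-1 & 0x3 = 0x3; word=0x3dbf
word = 0x3dbf → big-endian bytes:
  [0]=0x3d  [1]=0xbf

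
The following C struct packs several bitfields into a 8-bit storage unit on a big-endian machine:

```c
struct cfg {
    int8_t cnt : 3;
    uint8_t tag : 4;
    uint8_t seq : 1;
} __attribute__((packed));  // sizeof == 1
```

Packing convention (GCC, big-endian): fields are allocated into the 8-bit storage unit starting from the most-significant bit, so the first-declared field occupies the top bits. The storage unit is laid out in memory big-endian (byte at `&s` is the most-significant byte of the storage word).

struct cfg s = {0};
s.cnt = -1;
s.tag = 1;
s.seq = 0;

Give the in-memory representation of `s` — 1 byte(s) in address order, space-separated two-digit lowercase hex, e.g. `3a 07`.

cnt (3b) val=-1 bits=0x7 at bit 5: 0xe0
tag (4b) val=1 bits=0x1 at bit 1: 0xe2
seq (1b) val=0 bits=0x0 at bit 0: 0xe2
word = 0xe2 → big-endian bytes:
  [0]=0xe2

e2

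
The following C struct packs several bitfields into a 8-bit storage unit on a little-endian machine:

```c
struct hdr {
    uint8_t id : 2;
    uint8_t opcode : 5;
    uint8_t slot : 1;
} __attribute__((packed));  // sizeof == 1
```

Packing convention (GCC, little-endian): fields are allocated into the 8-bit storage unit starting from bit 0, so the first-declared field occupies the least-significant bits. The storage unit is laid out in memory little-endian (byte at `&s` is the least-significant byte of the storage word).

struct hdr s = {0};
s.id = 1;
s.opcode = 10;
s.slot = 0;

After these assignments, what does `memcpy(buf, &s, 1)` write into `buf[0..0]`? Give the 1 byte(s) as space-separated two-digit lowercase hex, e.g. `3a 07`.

29

id:2 = 1 → 0x1 << 0 → word 0x01
opcode:5 = 10 → 0xa << 2 → word 0x29
slot:1 = 0 → 0x0 << 7 → word 0x29
word = 0x29 → little-endian bytes:
  [0]=0x29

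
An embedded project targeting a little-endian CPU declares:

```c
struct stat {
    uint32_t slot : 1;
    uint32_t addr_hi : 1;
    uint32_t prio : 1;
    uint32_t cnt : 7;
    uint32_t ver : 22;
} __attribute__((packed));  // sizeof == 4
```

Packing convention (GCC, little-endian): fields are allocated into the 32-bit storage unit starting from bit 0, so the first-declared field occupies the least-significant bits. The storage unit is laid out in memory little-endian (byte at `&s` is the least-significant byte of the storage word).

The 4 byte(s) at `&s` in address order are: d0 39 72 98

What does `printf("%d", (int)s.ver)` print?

[0]=0xd0 [1]=0x39 [2]=0x72 [3]=0x98 (little-endian) → word 0x987239d0
slot:1 @ bit 0 → (0x987239d0>>0)&0x1 = 0x0
addr_hi:1 @ bit 1 → (0x987239d0>>1)&0x1 = 0x0
prio:1 @ bit 2 → (0x987239d0>>2)&0x1 = 0x0
cnt:7 @ bit 3 → (0x987239d0>>3)&0x7f = 0x3a
ver:22 @ bit 10 → (0x987239d0>>10)&0x3fffff = 0x261c8e  ←

2497678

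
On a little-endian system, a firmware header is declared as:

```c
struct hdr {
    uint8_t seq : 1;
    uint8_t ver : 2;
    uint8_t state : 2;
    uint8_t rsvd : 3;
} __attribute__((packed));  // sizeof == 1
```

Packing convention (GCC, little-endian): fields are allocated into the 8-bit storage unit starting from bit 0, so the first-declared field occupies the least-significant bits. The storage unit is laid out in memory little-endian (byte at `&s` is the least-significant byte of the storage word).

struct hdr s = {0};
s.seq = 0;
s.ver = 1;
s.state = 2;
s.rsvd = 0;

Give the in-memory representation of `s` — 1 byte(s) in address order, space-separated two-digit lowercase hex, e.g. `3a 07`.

12

[0+:1] seq=0 & 0x1 = 0x0; word=0x00
[1+:2] ver=1 & 0x3 = 0x1; word=0x02
[3+:2] state=2 & 0x3 = 0x2; word=0x12
[5+:3] rsvd=0 & 0x7 = 0x0; word=0x12
word = 0x12 → little-endian bytes:
  [0]=0x12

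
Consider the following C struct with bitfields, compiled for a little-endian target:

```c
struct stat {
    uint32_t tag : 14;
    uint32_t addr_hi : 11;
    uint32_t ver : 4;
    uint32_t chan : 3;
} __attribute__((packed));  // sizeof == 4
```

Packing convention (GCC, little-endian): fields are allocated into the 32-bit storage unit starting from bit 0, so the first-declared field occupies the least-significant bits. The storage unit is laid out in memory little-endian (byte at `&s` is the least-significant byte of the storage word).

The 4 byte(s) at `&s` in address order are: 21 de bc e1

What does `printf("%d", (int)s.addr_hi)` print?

1779

[0]=0x21 [1]=0xde [2]=0xbc [3]=0xe1 (little-endian) → word 0xe1bcde21
tag [0+:14] = (word>>0) & 0x3fff = 7713
addr_hi [14+:11] = (word>>14) & 0x7ff = 1779  ←
ver [25+:4] = (word>>25) & 0xf = 0
chan [29+:3] = (word>>29) & 0x7 = 7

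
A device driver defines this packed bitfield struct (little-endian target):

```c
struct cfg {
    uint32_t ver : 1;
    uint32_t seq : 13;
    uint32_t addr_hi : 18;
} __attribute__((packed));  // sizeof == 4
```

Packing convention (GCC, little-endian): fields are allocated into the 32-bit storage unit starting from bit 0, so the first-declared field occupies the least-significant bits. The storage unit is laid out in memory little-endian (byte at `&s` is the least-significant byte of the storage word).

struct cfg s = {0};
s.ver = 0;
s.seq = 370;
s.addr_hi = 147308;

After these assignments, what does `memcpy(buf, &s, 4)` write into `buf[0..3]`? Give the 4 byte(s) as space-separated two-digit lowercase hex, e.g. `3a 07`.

ver (1b) val=0 bits=0x0 at bit 0: 0x00000000
seq (13b) val=370 bits=0x172 at bit 1: 0x000002e4
addr_hi (18b) val=147308 bits=0x23f6c at bit 14: 0x8fdb02e4
word = 0x8fdb02e4 → little-endian bytes:
  [0]=0xe4  [1]=0x02  [2]=0xdb  [3]=0x8f

e4 02 db 8f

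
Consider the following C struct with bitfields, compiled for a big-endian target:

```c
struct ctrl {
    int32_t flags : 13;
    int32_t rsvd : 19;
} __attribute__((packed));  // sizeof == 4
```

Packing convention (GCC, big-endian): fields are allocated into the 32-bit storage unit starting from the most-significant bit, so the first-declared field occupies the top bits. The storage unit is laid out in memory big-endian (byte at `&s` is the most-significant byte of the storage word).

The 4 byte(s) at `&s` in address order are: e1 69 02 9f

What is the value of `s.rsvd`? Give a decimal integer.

[0]=0xe1 [1]=0x69 [2]=0x02 [3]=0x9f (big-endian) → word 0xe169029f
flags [19+:13] = (word>>19) & 0x1fff = 7213
rsvd [0+:19] = (word>>0) & 0x7ffff = 66207  ←
rsvd signed 19b, MSB=0: value = 66207

66207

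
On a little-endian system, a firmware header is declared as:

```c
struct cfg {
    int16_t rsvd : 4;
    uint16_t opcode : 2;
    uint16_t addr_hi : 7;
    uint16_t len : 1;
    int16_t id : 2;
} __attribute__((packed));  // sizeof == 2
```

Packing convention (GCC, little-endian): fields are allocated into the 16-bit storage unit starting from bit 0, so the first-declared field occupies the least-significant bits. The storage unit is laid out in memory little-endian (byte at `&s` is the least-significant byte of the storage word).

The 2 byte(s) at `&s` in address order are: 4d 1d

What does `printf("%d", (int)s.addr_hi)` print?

[0]=0x4d [1]=0x1d (little-endian) → word 0x1d4d
rsvd [0+:4] = (word>>0) & 0xf = 13
opcode [4+:2] = (word>>4) & 0x3 = 0
addr_hi [6+:7] = (word>>6) & 0x7f = 117  ←
len [13+:1] = (word>>13) & 0x1 = 0
id [14+:2] = (word>>14) & 0x3 = 0

117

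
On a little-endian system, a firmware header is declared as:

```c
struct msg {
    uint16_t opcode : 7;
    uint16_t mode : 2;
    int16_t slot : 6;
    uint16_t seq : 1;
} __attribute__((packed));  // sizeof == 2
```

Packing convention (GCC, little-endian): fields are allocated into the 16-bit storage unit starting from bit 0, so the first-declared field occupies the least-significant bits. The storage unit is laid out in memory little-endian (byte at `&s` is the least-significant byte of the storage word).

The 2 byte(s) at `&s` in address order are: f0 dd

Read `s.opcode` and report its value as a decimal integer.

112

[0]=0xf0 [1]=0xdd (little-endian) → word 0xddf0
opcode:7 @ bit 0 → (0xddf0>>0)&0x7f = 0x70  ←
mode:2 @ bit 7 → (0xddf0>>7)&0x3 = 0x3
slot:6 @ bit 9 → (0xddf0>>9)&0x3f = 0x2e
seq:1 @ bit 15 → (0xddf0>>15)&0x1 = 0x1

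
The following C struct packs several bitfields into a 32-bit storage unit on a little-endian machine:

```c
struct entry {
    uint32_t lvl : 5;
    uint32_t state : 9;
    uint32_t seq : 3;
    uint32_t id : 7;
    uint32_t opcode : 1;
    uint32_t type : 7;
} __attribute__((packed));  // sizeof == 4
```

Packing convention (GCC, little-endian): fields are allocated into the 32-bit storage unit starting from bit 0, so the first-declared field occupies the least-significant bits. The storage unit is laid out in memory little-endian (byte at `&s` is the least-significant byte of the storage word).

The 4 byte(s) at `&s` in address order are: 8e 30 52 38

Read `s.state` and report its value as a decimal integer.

[0]=0x8e [1]=0x30 [2]=0x52 [3]=0x38 (little-endian) → word 0x3852308e
lvl:5 @ bit 0 → (0x3852308e>>0)&0x1f = 0xe
state:9 @ bit 5 → (0x3852308e>>5)&0x1ff = 0x184  ←
seq:3 @ bit 14 → (0x3852308e>>14)&0x7 = 0x0
id:7 @ bit 17 → (0x3852308e>>17)&0x7f = 0x29
opcode:1 @ bit 24 → (0x3852308e>>24)&0x1 = 0x0
type:7 @ bit 25 → (0x3852308e>>25)&0x7f = 0x1c

388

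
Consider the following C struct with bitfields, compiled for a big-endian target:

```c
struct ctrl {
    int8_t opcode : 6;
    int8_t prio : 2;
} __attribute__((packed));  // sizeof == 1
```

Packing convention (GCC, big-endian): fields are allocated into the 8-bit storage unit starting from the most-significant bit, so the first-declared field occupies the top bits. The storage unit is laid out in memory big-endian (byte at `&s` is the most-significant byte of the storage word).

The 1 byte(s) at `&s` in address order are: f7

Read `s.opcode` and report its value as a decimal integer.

[0]=0xf7 (big-endian) → word 0xf7
opcode [2+:6] = (word>>2) & 0x3f = 61  ←
prio [0+:2] = (word>>0) & 0x3 = 3
opcode signed 6b, MSB=1: 61 - 64 = -3

-3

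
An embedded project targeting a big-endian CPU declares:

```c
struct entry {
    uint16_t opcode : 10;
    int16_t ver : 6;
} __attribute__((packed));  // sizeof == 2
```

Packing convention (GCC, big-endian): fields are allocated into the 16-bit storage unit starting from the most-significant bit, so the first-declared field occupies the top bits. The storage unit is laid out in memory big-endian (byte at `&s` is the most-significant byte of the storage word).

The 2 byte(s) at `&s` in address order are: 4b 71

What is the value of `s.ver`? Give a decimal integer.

-15

[0]=0x4b [1]=0x71 (big-endian) → word 0x4b71
opcode:10 @ bit 6 → (0x4b71>>6)&0x3ff = 0x12d
ver:6 @ bit 0 → (0x4b71>>0)&0x3f = 0x31  ←
ver signed 6b, MSB=1: 49 - 64 = -15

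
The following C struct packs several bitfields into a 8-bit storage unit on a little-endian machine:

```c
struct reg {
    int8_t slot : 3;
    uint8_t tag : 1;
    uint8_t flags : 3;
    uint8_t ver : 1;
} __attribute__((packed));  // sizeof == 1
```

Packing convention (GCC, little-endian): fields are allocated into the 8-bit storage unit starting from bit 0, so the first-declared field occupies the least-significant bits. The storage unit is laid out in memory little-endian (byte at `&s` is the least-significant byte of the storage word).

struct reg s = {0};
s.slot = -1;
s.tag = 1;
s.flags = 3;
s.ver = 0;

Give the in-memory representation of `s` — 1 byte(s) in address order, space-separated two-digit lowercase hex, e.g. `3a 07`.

3f

slot (3b) val=-1 bits=0x7 at bit 0: 0x07
tag (1b) val=1 bits=0x1 at bit 3: 0x0f
flags (3b) val=3 bits=0x3 at bit 4: 0x3f
ver (1b) val=0 bits=0x0 at bit 7: 0x3f
word = 0x3f → little-endian bytes:
  [0]=0x3f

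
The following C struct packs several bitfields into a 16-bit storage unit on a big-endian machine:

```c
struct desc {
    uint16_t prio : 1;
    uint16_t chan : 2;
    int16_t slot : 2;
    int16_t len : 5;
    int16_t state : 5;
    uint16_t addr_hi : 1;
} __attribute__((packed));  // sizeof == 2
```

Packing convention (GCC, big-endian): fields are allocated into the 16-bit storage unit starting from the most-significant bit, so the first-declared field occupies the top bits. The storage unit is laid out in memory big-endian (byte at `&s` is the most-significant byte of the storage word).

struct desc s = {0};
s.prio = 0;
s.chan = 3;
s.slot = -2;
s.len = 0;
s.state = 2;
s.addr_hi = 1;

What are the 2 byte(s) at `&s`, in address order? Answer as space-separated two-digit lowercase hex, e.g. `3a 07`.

70 05

prio (1b) val=0 bits=0x0 at bit 15: 0x0000
chan (2b) val=3 bits=0x3 at bit 13: 0x6000
slot (2b) val=-2 bits=0x2 at bit 11: 0x7000
len (5b) val=0 bits=0x0 at bit 6: 0x7000
state (5b) val=2 bits=0x2 at bit 1: 0x7004
addr_hi (1b) val=1 bits=0x1 at bit 0: 0x7005
word = 0x7005 → big-endian bytes:
  [0]=0x70  [1]=0x05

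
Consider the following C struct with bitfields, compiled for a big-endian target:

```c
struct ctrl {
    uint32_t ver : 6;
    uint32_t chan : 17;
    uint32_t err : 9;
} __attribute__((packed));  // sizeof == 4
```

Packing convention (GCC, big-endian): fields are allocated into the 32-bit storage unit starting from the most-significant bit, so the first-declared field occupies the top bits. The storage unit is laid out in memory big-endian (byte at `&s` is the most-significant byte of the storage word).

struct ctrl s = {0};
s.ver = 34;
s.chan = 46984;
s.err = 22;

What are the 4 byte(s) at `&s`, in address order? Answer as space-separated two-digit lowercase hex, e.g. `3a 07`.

89 6f 10 16

ver (6b) val=34 bits=0x22 at bit 26: 0x88000000
chan (17b) val=46984 bits=0xb788 at bit 9: 0x896f1000
err (9b) val=22 bits=0x16 at bit 0: 0x896f1016
word = 0x896f1016 → big-endian bytes:
  [0]=0x89  [1]=0x6f  [2]=0x10  [3]=0x16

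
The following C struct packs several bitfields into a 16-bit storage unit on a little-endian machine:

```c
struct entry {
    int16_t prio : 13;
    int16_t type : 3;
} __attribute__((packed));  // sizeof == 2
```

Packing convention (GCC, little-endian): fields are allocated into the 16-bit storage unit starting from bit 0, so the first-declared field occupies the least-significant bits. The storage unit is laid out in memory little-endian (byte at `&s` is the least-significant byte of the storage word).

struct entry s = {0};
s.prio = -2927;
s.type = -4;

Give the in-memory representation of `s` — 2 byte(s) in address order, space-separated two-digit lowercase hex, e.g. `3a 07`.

prio:13 = -2927 → 0x1491 << 0 → word 0x1491
type:3 = -4 → 0x4 << 13 → word 0x9491
word = 0x9491 → little-endian bytes:
  [0]=0x91  [1]=0x94

91 94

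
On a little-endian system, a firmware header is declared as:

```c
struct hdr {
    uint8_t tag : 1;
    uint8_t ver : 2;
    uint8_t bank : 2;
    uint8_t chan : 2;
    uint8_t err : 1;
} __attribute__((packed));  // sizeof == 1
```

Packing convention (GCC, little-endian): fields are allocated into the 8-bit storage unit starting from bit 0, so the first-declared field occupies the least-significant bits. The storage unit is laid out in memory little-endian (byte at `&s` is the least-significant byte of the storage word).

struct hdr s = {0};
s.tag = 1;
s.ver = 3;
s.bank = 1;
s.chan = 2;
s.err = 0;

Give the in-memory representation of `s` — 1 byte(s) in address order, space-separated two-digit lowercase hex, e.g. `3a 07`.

tag:1 = 1 → 0x1 << 0 → word 0x01
ver:2 = 3 → 0x3 << 1 → word 0x07
bank:2 = 1 → 0x1 << 3 → word 0x0f
chan:2 = 2 → 0x2 << 5 → word 0x4f
err:1 = 0 → 0x0 << 7 → word 0x4f
word = 0x4f → little-endian bytes:
  [0]=0x4f

4f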